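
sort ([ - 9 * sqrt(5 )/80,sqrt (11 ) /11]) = [ - 9 * sqrt(5) /80, sqrt( 11)/11] 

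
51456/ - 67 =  - 768/1 = - 768.00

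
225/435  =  15/29= 0.52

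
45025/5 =9005 = 9005.00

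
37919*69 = 2616411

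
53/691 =53/691 =0.08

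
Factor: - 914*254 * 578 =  - 134186168 = - 2^3*17^2 *127^1* 457^1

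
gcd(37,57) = 1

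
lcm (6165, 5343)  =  80145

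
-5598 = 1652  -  7250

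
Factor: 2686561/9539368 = 2^( - 3 )*17^1 * 19^( - 1 )*23^1*97^( - 1 ) * 647^(-1 )*6871^1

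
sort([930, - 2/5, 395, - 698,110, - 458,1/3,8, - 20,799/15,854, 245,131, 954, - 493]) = [ - 698, - 493,- 458, - 20,  -  2/5, 1/3, 8, 799/15,110, 131 , 245, 395, 854,  930,  954]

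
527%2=1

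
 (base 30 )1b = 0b101001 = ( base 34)17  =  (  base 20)21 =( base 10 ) 41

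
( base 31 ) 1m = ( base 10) 53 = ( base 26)21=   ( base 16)35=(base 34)1J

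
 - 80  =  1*( -80)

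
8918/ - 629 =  - 8918/629  =  - 14.18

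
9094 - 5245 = 3849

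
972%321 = 9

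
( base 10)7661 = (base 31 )7u4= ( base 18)15BB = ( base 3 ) 101111202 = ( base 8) 16755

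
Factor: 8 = 2^3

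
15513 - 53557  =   - 38044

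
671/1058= 671/1058 = 0.63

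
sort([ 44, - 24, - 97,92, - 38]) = [ - 97, - 38, -24,44,92] 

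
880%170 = 30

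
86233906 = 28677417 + 57556489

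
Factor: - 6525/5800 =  - 9/8 = - 2^( - 3)*3^2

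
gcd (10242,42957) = 9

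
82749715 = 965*85751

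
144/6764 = 36/1691  =  0.02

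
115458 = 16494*7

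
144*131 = 18864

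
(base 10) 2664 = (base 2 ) 101001101000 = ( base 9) 3580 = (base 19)774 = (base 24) 4F0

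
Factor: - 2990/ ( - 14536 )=2^(-2)*5^1*13^1*79^( - 1 )= 65/316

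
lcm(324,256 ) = 20736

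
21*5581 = 117201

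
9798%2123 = 1306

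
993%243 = 21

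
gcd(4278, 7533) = 93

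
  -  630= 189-819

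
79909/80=79909/80 = 998.86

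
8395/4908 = 1 + 3487/4908= 1.71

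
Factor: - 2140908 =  - 2^2 * 3^1*7^2 * 11^1*331^1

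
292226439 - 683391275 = -391164836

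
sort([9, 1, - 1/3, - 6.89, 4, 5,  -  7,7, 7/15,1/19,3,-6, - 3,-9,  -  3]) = [ - 9, - 7,- 6.89, - 6,  -  3, -3 , - 1/3, 1/19, 7/15, 1, 3, 4,5, 7, 9] 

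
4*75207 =300828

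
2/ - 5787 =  - 2/5787 = -  0.00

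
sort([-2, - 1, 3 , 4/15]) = [  -  2, - 1, 4/15, 3]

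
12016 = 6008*2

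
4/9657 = 4/9657= 0.00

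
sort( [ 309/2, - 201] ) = [ - 201,309/2 ]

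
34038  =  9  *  3782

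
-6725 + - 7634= - 14359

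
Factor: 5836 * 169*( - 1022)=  - 1007982248 = - 2^3 * 7^1*13^2  *73^1*1459^1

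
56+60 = 116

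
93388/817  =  93388/817 = 114.31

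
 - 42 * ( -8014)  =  336588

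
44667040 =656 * 68090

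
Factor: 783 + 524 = 1307=1307^1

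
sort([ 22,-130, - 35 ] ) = [ - 130,-35,22 ] 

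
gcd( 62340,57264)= 12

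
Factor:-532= -2^2*7^1 * 19^1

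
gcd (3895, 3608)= 41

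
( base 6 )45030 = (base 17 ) 14c9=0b1100010001010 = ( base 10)6282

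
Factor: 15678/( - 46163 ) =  - 2^1*3^2  *  53^(-1) = - 18/53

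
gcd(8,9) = 1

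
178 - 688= -510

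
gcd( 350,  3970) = 10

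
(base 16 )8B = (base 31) 4f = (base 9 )164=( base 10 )139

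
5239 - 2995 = 2244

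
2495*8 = 19960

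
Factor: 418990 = 2^1 * 5^1 * 11^1 * 13^1*293^1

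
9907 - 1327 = 8580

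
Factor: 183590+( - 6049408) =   -  5865818 = - 2^1*7^1*418987^1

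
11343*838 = 9505434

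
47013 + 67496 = 114509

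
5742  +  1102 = 6844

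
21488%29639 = 21488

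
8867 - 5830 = 3037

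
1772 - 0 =1772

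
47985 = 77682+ - 29697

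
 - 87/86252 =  - 87/86252 = - 0.00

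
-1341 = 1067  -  2408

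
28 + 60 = 88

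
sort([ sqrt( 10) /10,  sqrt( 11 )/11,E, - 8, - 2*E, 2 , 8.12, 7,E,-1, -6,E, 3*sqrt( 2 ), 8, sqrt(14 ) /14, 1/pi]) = [ - 8,-6, - 2*E,-1, sqrt( 14)/14, sqrt(11)/11, sqrt(10) /10, 1/pi , 2,E, E , E,3*sqrt( 2),7, 8,8.12 ]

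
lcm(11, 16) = 176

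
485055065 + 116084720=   601139785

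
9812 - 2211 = 7601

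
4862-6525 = -1663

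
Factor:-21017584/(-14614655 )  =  2^4* 5^ (-1)*7^1 * 11^( -1)*23^1*199^1 *6481^(  -  1) = 512624/356455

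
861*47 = 40467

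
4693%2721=1972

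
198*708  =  140184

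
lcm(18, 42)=126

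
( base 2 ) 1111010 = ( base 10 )122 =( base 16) 7A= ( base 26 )4I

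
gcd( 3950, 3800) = 50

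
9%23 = 9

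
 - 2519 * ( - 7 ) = 17633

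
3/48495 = 1/16165 = 0.00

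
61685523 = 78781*783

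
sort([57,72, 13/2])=[13/2,57,72] 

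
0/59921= 0 = 0.00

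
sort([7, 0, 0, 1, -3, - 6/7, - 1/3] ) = [ - 3, - 6/7, - 1/3, 0, 0,1, 7]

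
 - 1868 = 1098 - 2966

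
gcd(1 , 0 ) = 1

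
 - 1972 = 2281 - 4253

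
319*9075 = 2894925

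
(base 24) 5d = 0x85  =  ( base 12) B1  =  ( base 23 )5I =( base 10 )133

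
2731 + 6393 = 9124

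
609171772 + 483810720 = 1092982492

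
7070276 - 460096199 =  - 453025923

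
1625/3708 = 1625/3708  =  0.44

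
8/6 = 1 + 1/3= 1.33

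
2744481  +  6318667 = 9063148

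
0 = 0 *128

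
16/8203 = 16/8203 =0.00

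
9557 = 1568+7989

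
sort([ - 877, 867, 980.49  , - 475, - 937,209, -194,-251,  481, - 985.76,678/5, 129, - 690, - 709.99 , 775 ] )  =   [-985.76, -937, - 877, - 709.99, - 690, - 475,-251 ,-194, 129,  678/5, 209,481,775,867,  980.49] 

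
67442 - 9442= 58000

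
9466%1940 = 1706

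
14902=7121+7781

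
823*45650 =37569950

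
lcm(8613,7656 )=68904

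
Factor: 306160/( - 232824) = -2^1*3^( - 1)*5^1*43^1*109^ ( - 1 ) = - 430/327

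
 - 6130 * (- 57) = 349410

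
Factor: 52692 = 2^2*3^1*4391^1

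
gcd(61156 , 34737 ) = 1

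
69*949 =65481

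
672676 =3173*212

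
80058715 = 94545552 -14486837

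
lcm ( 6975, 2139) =160425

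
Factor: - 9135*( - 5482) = 50078070=2^1*3^2*5^1 * 7^1*29^1*2741^1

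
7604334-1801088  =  5803246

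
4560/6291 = 1520/2097 = 0.72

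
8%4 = 0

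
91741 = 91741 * 1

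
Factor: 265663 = 113^1* 2351^1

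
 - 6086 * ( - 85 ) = 517310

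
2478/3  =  826 = 826.00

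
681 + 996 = 1677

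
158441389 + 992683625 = 1151125014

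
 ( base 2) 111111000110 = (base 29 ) 4N7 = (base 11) 3041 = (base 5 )112123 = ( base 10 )4038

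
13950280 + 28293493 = 42243773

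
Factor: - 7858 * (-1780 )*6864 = 2^7*3^1 * 5^1*11^1*13^1*89^1*3929^1 = 96008415360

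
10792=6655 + 4137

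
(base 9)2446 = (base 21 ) 42i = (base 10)1824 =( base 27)2df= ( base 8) 3440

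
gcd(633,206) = 1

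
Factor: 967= 967^1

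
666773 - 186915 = 479858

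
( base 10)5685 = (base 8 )13065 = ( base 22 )BG9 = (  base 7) 22401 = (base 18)H9F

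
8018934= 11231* 714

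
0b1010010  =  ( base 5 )312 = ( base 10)82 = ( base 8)122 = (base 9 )101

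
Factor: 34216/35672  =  47/49 =7^( - 2 )*47^1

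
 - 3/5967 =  - 1/1989 = - 0.00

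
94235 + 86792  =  181027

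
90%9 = 0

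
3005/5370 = 601/1074  =  0.56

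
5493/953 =5 + 728/953 = 5.76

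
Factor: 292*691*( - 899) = - 181393028 = -2^2*29^1*31^1*73^1*691^1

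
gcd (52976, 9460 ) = 1892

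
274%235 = 39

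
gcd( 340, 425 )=85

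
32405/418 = 77+219/418= 77.52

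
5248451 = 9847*533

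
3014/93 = 3014/93 = 32.41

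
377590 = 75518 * 5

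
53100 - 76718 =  - 23618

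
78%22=12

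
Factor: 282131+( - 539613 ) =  - 257482=- 2^1 * 17^1 * 7573^1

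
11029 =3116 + 7913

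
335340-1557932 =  - 1222592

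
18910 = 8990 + 9920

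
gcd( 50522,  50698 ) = 2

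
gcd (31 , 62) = 31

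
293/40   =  7 + 13/40 = 7.33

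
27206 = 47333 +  - 20127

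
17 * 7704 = 130968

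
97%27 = 16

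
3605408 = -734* ( - 4912)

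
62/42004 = 31/21002 =0.00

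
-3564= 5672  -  9236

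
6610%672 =562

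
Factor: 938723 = 17^1*55219^1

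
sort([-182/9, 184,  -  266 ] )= [-266,  -  182/9,184]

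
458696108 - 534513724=-75817616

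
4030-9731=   -  5701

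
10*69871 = 698710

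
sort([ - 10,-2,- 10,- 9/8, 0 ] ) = [- 10,-10, - 2, - 9/8, 0]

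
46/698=23/349 = 0.07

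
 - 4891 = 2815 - 7706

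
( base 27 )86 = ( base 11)192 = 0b11011110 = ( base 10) 222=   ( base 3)22020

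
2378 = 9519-7141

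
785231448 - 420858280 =364373168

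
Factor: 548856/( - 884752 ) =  - 567/914 = -2^( - 1 )*3^4*7^1*457^ ( - 1)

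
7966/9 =885 + 1/9 = 885.11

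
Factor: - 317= -317^1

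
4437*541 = 2400417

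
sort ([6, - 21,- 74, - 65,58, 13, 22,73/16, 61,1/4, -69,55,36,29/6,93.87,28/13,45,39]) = [ - 74, - 69,-65, - 21, 1/4,28/13 , 73/16,  29/6,  6 , 13, 22, 36,39,45,55, 58,  61,93.87]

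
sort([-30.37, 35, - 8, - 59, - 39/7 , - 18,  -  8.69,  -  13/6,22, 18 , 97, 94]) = [ - 59,-30.37,  -  18, - 8.69, - 8, - 39/7, - 13/6, 18 , 22, 35, 94, 97]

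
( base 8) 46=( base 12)32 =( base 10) 38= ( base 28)1A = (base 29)19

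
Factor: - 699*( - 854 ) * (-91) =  - 2^1*3^1*7^2*13^1*61^1*233^1 = -54322086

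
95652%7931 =480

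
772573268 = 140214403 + 632358865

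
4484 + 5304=9788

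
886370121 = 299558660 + 586811461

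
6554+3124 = 9678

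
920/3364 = 230/841=0.27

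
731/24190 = 731/24190 = 0.03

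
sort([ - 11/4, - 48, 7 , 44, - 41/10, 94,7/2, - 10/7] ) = [ - 48,  -  41/10, - 11/4, - 10/7, 7/2,7,44,94] 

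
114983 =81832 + 33151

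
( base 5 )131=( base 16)29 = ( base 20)21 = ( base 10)41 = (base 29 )1c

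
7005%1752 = 1749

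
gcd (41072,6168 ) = 8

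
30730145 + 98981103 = 129711248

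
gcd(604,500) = 4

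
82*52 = 4264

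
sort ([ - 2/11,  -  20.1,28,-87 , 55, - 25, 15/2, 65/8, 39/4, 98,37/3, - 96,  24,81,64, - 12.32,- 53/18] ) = [ - 96, - 87, - 25,-20.1, - 12.32,-53/18, - 2/11,15/2 , 65/8 , 39/4,37/3,24, 28,  55,64,81,98]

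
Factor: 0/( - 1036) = 0^1=0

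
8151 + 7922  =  16073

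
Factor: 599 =599^1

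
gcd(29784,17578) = 34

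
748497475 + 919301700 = 1667799175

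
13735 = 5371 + 8364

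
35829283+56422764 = 92252047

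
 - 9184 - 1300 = -10484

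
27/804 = 9/268=0.03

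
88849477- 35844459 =53005018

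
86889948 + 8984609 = 95874557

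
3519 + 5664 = 9183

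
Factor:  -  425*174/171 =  - 24650/57 = - 2^1*3^( - 1 )*5^2*17^1*19^(-1)*29^1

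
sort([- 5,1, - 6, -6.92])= [ - 6.92, - 6,-5,1 ] 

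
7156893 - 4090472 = 3066421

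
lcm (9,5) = 45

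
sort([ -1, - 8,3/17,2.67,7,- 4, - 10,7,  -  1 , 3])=[ - 10, - 8, - 4, - 1, - 1, 3/17,2.67 , 3, 7,7]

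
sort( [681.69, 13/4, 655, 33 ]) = [13/4, 33, 655,681.69 ]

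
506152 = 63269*8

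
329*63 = 20727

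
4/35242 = 2/17621 = 0.00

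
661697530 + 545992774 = 1207690304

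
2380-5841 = - 3461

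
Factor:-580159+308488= -3^1*137^1*661^1 = - 271671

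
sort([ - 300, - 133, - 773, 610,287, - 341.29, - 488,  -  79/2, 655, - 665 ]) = [ - 773, - 665, - 488, - 341.29, - 300, - 133, - 79/2 , 287, 610, 655 ]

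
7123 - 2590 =4533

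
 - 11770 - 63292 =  -75062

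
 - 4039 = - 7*577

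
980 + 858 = 1838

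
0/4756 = 0 = 0.00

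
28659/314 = 91 + 85/314 = 91.27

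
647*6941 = 4490827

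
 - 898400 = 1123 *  ( - 800) 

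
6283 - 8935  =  -2652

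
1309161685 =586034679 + 723127006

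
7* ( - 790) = -5530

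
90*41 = 3690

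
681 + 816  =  1497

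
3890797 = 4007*971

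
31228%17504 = 13724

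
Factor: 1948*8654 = 2^3*487^1*4327^1  =  16857992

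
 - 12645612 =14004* ( - 903)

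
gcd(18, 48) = 6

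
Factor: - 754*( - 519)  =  391326 = 2^1*3^1*13^1*29^1 * 173^1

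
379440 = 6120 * 62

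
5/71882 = 5/71882 = 0.00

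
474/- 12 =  - 79/2  =  -39.50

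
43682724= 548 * 79713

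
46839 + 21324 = 68163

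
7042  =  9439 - 2397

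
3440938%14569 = 2654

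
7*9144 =64008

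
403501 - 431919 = - 28418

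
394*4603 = 1813582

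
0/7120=0 = 0.00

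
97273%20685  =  14533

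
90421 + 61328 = 151749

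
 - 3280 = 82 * ( - 40)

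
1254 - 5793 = - 4539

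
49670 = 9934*5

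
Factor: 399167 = 563^1*709^1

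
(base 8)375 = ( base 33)7M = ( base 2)11111101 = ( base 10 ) 253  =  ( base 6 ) 1101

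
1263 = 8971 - 7708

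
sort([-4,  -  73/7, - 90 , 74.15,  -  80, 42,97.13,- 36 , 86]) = [-90, - 80, - 36,-73/7,-4,42, 74.15,86, 97.13 ]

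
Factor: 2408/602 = 2^2 = 4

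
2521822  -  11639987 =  - 9118165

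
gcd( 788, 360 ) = 4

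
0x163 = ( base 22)G3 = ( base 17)13F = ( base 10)355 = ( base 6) 1351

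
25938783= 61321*423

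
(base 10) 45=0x2D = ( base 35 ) 1a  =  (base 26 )1J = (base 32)1D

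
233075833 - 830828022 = - 597752189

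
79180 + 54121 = 133301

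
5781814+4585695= 10367509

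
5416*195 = 1056120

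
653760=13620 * 48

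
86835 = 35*2481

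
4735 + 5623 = 10358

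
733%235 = 28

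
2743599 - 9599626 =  - 6856027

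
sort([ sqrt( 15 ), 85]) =[sqrt( 15),85]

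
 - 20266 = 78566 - 98832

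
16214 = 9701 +6513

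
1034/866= 1 + 84/433=1.19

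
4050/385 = 10 + 40/77=10.52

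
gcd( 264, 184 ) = 8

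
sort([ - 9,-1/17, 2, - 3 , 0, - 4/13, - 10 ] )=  [  -  10 , - 9, - 3, - 4/13, - 1/17, 0, 2]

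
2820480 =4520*624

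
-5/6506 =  - 1 + 6501/6506 = - 0.00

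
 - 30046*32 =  -961472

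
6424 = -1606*( - 4) 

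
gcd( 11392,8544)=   2848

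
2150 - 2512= - 362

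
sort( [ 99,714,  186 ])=[ 99,186,714] 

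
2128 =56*38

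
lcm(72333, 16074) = 144666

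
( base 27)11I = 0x306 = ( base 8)1406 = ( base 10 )774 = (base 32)o6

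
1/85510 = 1/85510 = 0.00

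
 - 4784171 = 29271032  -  34055203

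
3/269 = 3/269 = 0.01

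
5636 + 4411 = 10047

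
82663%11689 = 840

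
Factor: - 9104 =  - 2^4 * 569^1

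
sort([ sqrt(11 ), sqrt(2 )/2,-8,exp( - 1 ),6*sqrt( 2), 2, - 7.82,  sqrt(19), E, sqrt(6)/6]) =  [ - 8 ,-7.82, exp(  -  1 ), sqrt( 6)/6,sqrt(2) /2, 2, E, sqrt( 11),  sqrt( 19),6*sqrt( 2)] 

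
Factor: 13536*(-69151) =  - 936027936   =  -2^5*3^2 * 47^1*69151^1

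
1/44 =1/44 = 0.02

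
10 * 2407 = 24070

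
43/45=43/45 = 0.96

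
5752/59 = 5752/59= 97.49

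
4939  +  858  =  5797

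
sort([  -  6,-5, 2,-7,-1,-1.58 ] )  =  [ - 7,  -  6, - 5 ,-1.58, - 1, 2]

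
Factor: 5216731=13^1*401287^1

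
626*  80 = 50080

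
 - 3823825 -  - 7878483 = 4054658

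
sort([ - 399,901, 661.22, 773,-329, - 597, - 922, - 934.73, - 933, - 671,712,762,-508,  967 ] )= [ - 934.73, - 933,  -  922, - 671, - 597, - 508,- 399, - 329 , 661.22,712 , 762,773 , 901,967]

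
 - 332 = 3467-3799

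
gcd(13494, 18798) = 78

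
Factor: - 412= -2^2*103^1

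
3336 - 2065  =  1271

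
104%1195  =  104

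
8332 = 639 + 7693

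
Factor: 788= 2^2*197^1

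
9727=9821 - 94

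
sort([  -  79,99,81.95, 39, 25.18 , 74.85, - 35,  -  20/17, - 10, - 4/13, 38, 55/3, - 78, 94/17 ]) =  [ - 79 ,-78, - 35, - 10,- 20/17,-4/13 , 94/17,55/3, 25.18,38,39,74.85,81.95, 99] 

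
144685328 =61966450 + 82718878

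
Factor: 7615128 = 2^3*3^1*43^1*47^1*157^1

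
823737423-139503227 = 684234196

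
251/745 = 251/745  =  0.34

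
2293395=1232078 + 1061317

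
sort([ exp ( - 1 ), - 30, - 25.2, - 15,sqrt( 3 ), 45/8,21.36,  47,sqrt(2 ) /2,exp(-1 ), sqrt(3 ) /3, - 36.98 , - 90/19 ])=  [  -  36.98, - 30, - 25.2,-15, - 90/19,exp(-1),  exp( -1 ),sqrt(3) /3,  sqrt (2 ) /2,  sqrt( 3 ),45/8, 21.36,  47 ]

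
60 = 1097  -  1037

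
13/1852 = 13/1852= 0.01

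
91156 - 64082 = 27074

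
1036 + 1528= 2564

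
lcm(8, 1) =8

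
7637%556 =409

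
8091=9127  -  1036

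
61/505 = 61/505 = 0.12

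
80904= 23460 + 57444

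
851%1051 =851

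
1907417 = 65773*29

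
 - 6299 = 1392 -7691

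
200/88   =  25/11 = 2.27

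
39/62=39/62 = 0.63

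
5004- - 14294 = 19298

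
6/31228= 3/15614 = 0.00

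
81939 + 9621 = 91560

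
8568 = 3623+4945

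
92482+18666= 111148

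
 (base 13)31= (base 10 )40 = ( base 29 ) 1b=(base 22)1i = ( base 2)101000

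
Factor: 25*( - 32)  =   - 800 = - 2^5*5^2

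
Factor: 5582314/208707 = 2^1 * 3^( - 1)*19^1*41^1 * 73^( - 1)*953^( - 1 )*3583^1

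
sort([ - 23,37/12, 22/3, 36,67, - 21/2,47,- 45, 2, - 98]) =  [ - 98, - 45, - 23, - 21/2,2, 37/12,  22/3, 36,47, 67]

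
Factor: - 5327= - 7^1*761^1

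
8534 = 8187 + 347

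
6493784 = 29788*218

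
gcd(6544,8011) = 1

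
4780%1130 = 260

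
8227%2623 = 358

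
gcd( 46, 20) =2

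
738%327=84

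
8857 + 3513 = 12370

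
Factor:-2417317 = - 7^2*49333^1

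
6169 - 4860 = 1309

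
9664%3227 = 3210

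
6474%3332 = 3142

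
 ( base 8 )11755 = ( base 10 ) 5101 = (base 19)E29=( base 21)bbj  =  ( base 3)20222221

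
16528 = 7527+9001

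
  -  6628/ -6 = 3314/3=1104.67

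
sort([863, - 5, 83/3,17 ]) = [ - 5, 17,83/3,  863 ]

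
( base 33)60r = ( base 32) 6d1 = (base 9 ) 10000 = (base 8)14641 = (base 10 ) 6561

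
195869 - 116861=79008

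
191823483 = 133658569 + 58164914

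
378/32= 11 + 13/16= 11.81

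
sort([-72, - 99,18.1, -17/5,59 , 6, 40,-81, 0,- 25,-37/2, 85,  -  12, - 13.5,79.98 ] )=[ - 99, - 81, - 72, - 25, - 37/2, - 13.5,  -  12, - 17/5,0, 6,18.1,40,59, 79.98 , 85] 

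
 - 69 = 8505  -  8574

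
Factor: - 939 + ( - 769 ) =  - 1708 = - 2^2  *  7^1*61^1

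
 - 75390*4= - 301560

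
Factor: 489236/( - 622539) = - 2^2*3^(-3 ) * 11^1*11119^1*23057^( - 1 )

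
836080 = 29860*28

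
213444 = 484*441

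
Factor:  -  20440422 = -2^1 *3^2*23^1*97^1*509^1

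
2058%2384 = 2058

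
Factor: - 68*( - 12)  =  816 = 2^4*3^1*17^1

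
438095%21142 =15255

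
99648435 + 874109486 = 973757921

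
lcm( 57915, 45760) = 3706560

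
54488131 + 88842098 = 143330229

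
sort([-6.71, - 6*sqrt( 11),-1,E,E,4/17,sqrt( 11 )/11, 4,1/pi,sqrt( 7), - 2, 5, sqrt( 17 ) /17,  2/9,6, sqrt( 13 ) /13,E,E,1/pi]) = [-6 *sqrt(11), - 6.71, - 2 , - 1,2/9, 4/17,sqrt( 17)/17,sqrt(13)/13,sqrt( 11 )/11,1/pi,  1/pi,sqrt( 7),E, E,E, E,4,5,6]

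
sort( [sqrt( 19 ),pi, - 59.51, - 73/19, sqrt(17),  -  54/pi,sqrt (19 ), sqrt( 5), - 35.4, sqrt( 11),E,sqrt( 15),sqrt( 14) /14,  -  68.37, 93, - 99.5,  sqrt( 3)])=[ - 99.5 , - 68.37, - 59.51, - 35.4 ,-54/pi,-73/19,  sqrt(14)/14,sqrt(3),sqrt(5 ), E,pi,sqrt (11), sqrt( 15),sqrt( 17), sqrt( 19), sqrt( 19),93]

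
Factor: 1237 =1237^1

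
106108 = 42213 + 63895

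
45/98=45/98 = 0.46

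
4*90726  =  362904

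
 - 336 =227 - 563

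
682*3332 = 2272424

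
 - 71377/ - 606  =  71377/606 = 117.78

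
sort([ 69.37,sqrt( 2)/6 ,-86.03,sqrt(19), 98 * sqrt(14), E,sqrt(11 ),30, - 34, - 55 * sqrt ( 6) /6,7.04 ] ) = [ - 86.03,-34, - 55*sqrt(6)/6,  sqrt( 2 ) /6,  E,sqrt( 11),sqrt(19), 7.04, 30, 69.37,98*sqrt(14)]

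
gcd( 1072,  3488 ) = 16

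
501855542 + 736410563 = 1238266105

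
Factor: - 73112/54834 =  - 2^2 * 3^ (- 1 ) = - 4/3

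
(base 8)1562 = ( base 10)882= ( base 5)12012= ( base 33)QO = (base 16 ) 372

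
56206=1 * 56206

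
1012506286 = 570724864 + 441781422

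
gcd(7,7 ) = 7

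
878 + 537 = 1415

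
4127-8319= - 4192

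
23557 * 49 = 1154293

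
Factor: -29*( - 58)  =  1682  =  2^1*29^2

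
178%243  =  178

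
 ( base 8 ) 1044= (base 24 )MK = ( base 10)548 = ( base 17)1f4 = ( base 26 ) L2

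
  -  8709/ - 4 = 2177  +  1/4 = 2177.25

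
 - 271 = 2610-2881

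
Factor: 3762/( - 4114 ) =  - 3^2*11^ (-1 )*17^( - 1)*19^1 = - 171/187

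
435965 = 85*5129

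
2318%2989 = 2318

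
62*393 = 24366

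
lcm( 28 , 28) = 28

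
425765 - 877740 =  - 451975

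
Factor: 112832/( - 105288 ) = -344/321 = -2^3*3^( - 1 )* 43^1*107^( - 1 )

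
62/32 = 1 + 15/16= 1.94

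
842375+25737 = 868112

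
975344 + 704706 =1680050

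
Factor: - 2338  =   - 2^1*7^1  *167^1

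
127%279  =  127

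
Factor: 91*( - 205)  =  - 18655= - 5^1 * 7^1 * 13^1*41^1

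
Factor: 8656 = 2^4*  541^1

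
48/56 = 6/7 =0.86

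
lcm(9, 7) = 63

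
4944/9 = 1648/3 = 549.33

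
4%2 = 0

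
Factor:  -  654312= -2^3*3^1*137^1*199^1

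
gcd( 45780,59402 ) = 14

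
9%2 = 1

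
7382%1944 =1550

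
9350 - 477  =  8873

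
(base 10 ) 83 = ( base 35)2D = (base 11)76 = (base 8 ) 123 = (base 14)5d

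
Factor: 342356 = 2^2*7^1 * 12227^1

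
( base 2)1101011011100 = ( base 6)51500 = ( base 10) 6876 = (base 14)2712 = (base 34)5w8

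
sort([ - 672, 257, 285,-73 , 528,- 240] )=[ - 672  , - 240, - 73,257,285,528]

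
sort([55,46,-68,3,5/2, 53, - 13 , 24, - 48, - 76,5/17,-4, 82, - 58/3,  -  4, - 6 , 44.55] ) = [ - 76, - 68, - 48, - 58/3 , - 13, - 6, - 4, - 4, 5/17, 5/2,  3, 24, 44.55, 46, 53,55,82] 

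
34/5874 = 17/2937 =0.01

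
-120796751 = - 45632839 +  - 75163912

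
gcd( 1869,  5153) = 1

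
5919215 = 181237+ 5737978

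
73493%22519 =5936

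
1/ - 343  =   - 1 + 342/343 = - 0.00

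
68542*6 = 411252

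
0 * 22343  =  0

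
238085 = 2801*85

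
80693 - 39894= 40799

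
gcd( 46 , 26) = 2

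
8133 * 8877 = 72196641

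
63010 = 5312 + 57698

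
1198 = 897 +301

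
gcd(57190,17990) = 70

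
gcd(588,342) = 6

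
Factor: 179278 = 2^1 * 11^1*29^1*281^1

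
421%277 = 144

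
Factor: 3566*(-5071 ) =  - 18083186 =- 2^1*11^1*461^1*1783^1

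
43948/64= 10987/16  =  686.69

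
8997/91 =98 + 79/91 = 98.87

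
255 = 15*17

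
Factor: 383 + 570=953 = 953^1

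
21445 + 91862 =113307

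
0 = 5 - 5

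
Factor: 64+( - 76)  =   - 12= - 2^2* 3^1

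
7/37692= 7/37692  =  0.00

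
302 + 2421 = 2723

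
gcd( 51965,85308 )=1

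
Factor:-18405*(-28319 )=3^2*5^1* 409^1 *28319^1 = 521211195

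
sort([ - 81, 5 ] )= [  -  81,5] 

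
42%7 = 0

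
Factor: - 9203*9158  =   - 84281074 = -2^1*19^1 * 241^1*9203^1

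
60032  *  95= 5703040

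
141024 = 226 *624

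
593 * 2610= 1547730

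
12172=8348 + 3824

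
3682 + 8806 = 12488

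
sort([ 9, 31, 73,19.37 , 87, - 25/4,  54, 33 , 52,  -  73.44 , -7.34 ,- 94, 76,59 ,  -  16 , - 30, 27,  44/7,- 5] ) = [ - 94,  -  73.44, - 30 , - 16,  -  7.34, - 25/4 , - 5, 44/7,9 , 19.37,27 , 31,33,52 , 54, 59 , 73,76 , 87] 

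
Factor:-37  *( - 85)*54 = 169830 = 2^1*3^3*5^1 * 17^1*37^1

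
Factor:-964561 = -13^1 * 74197^1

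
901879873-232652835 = 669227038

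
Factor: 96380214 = 2^1*3^1*7^1*2294767^1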